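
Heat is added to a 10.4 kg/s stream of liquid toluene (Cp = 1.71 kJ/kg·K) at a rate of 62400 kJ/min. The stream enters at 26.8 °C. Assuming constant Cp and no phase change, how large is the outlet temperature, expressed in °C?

Q = 62400 kJ/min = 1040 kJ/s
ΔT = Q/(ṁ·Cp) = 1040/(10.4×1.71) = 58.48 K
T_out = 26.8 + 58.48 = 85.28 °C

T_out = 85.3 °C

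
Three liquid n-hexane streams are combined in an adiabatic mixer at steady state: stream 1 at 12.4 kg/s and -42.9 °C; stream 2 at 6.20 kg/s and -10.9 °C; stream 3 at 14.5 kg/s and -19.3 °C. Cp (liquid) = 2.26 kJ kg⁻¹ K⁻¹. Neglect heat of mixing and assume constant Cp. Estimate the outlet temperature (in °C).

T_out = -26.6 °C

Adiabatic, steady state ⇒ Σ ṁᵢCp,ᵢ(T_out − Tᵢ) = 0
T_out = Σ ṁᵢCp,ᵢTᵢ / Σ ṁᵢCp,ᵢ
      = -1987.4 / 74.806 = -26.568 °C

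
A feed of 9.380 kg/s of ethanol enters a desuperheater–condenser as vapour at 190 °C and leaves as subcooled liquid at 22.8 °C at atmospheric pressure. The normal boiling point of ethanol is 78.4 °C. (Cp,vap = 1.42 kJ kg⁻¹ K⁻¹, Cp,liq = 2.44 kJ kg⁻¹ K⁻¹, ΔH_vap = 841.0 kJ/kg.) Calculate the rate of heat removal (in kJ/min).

Q_c = 639000 kJ/min

vapour 190→78.4 °C: -158.47 kJ/kg
condensation at 78.4 °C: -841 kJ/kg
liquid 78.4→22.8 °C: -135.66 kJ/kg
Δh = -158.47 + -841 + -135.66 = -1135.1 kJ/kg
Q = ṁ·Δh = 9.380 kg/s × -1135.1 kJ/kg = -10648 kJ/s
|Q| = 10648 kW = 638850 kJ/min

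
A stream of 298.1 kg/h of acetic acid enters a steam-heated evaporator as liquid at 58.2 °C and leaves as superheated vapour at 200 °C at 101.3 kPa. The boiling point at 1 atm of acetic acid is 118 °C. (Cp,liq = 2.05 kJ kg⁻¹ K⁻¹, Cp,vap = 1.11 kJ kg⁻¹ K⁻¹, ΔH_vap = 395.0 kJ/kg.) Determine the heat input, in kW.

Q = 50.4 kW

liquid 58.2→118 °C: 122.59 kJ/kg
vaporisation at 118 °C: 395 kJ/kg
vapour 118→200 °C: 91.02 kJ/kg
Δh = 122.59 + 395 + 91.02 = 608.61 kJ/kg
Q = ṁ·Δh = 298.1 kg/h × 608.61 kJ/kg = 181430 kJ/h
|Q| = 50.396 kW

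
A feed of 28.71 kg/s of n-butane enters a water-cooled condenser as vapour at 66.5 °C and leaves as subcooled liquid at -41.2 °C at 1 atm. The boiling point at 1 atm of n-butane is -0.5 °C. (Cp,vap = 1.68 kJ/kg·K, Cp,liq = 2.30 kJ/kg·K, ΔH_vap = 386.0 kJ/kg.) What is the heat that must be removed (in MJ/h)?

vapour 66.5→-0.5 °C: -112.56 kJ/kg
condensation at -0.5 °C: -386 kJ/kg
liquid -0.5→-41.2 °C: -93.61 kJ/kg
Δh = -112.56 + -386 + -93.61 = -592.17 kJ/kg
Q = ṁ·Δh = 28.71 kg/s × -592.17 kJ/kg = -17001 kJ/s
|Q| = 17001 kW = 61204 MJ/h

Q_c = 61200 MJ/h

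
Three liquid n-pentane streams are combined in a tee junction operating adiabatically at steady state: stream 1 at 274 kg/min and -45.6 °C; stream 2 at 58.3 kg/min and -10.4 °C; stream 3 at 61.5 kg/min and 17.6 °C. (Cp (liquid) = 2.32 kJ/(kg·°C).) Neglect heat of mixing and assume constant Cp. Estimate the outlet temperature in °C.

Energy balance with Q = 0: Σ ṁᵢCp,ᵢ(T_out − Tᵢ) = 0
Σ ṁᵢCp,ᵢTᵢ = 274×2.32×-45.6 + 58.3×2.32×-10.4 + 61.5×2.32×17.6 = -27883
Σ ṁᵢCp,ᵢ = 274×2.32 + 58.3×2.32 + 61.5×2.32 = 913.62
T_out = -27883 / 913.62 = -30.519 °C

T_out = -30.5 °C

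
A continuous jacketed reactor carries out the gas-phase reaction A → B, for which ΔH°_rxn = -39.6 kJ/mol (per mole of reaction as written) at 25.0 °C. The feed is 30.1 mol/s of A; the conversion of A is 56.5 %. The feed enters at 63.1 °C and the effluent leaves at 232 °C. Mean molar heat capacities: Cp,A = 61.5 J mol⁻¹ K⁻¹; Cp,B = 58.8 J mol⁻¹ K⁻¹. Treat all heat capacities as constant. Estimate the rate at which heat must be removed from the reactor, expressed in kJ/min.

Extent of reaction ξ = 0.565 × 30.1 = 17.006 mol/s
Reaction term: ξ·ΔH°_rxn = 17.006 × -39.6 = -673.46 kJ/s
Sensible, feed 63.1→25 °C: -70.529 kJ/s
Outlet flows (mol/s): A 13.094, B 17.006
Sensible, products 25→232 °C: 373.68 kJ/s
Q = ΔH = -370.3 kJ/s = -370.3 kW
Heat removed = 22218 kJ/min

Q_out = 22200 kJ/min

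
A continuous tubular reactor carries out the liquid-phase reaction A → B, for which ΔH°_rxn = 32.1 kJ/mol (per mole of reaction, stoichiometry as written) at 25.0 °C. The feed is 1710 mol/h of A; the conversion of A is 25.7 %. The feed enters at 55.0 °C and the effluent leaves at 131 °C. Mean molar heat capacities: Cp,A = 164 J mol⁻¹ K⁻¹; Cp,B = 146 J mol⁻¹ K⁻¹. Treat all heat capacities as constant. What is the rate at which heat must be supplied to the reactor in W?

Extent of reaction ξ = 0.257 × 1710 = 439.47 mol/h
Reaction term: ξ·ΔH°_rxn = 439.47 × 32.1 = 14107 kJ/h
Sensible, feed 55.0→25 °C: -8413.2 kJ/h
Outlet flows (mol/h): A 1270.5, B 439.47
Sensible, products 25→131 °C: 28888 kJ/h
Q = ΔH = 34582 kJ/h = 9.6061 kW
Heat supplied = 9606.1 W

Q_in = 9610 W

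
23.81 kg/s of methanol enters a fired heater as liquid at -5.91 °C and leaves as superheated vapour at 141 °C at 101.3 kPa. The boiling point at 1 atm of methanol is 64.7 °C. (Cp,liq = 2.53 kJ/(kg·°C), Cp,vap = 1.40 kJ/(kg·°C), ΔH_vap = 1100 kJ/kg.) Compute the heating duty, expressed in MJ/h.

liquid -5.91→64.7 °C: 178.64 kJ/kg
vaporisation at 64.7 °C: 1100 kJ/kg
vapour 64.7→141 °C: 106.82 kJ/kg
Δh = 178.64 + 1100 + 106.82 = 1385.5 kJ/kg
Q = ṁ·Δh = 23.81 kg/s × 1385.5 kJ/kg = 32988 kJ/s
|Q| = 32988 kW = 118760 MJ/h

Q = 119000 MJ/h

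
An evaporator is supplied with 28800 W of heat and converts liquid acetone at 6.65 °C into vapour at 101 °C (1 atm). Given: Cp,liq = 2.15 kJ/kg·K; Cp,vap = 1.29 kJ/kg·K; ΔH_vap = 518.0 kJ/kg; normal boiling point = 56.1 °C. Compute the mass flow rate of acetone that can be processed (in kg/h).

ṁ = 152 kg/h

Δh = 2.15×(56.1−6.65) + 518.0 + 1.29×(101−56.1) = 682.24 kJ/kg
Q = 28800 W = 28.8 kJ/s = 103680 kJ/h
ṁ = Q/Δh = 103680 / 682.24 = 151.97 kg/h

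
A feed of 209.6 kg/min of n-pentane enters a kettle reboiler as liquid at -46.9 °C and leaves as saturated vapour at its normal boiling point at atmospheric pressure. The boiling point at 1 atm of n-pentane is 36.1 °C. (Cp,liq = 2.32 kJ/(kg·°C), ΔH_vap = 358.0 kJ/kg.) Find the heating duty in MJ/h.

Q = 6920 MJ/h

liquid -46.9→36.1 °C: 192.56 kJ/kg
vaporisation at 36.1 °C: 358 kJ/kg
Δh = 192.56 + 358 = 550.56 kJ/kg
Q = ṁ·Δh = 209.6 kg/min × 550.56 kJ/kg = 115400 kJ/min
|Q| = 1923.3 kW = 6923.8 MJ/h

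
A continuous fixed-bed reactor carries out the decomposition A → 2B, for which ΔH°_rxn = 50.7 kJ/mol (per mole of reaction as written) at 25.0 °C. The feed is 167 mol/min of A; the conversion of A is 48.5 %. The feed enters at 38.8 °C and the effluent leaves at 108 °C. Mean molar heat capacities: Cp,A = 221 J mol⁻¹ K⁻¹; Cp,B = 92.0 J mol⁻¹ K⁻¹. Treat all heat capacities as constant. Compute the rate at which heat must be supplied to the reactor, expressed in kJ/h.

Q_in = 385000 kJ/h

Extent of reaction ξ = 0.485 × 167 = 80.995 mol/min
Reaction term: ξ·ΔH°_rxn = 80.995 × 50.7 = 4106.4 kJ/min
Sensible, feed 38.8→25 °C: -509.32 kJ/min
Outlet flows (mol/min): A 86.005, B 161.99
Sensible, products 25→108 °C: 2814.5 kJ/min
Q = ΔH = 6411.7 kJ/min = 106.86 kW
Heat supplied = 384700 kJ/h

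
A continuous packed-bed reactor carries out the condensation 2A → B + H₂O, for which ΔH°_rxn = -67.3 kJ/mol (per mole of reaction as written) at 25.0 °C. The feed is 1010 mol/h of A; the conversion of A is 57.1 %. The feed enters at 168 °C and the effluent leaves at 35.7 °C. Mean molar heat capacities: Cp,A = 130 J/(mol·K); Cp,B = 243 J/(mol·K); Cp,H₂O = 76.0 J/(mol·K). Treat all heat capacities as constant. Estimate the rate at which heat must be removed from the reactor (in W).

Extent of reaction ξ = 0.571 × 1010 / 2 = 288.35 mol/h
Reaction term: ξ·ΔH°_rxn = 288.35 × -67.3 = -19406 kJ/h
Sensible, feed 168→25 °C: -18776 kJ/h
Outlet flows (mol/h): A 433.29, B 288.35, H₂O 288.35
Sensible, products 25→35.7 °C: 1586.9 kJ/h
Q = ΔH = -36595 kJ/h = -10.165 kW
Heat removed = 10165 W

Q_out = 10200 W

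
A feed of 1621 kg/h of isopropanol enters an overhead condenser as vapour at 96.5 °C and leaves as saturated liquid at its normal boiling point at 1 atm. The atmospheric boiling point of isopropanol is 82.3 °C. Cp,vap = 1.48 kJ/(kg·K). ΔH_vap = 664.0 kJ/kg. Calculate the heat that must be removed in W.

vapour 96.5→82.3 °C: -21.016 kJ/kg
condensation at 82.3 °C: -664 kJ/kg
Δh = -21.016 + -664 = -685.02 kJ/kg
Q = ṁ·Δh = 1621 kg/h × -685.02 kJ/kg = -1.1104e+06 kJ/h
|Q| = 308.45 kW = 308450 W

Q_c = 308000 W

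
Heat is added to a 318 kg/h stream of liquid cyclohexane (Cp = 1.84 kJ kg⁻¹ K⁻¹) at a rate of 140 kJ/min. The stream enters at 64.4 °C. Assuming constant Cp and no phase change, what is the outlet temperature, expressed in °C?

Q = 140 kJ/min = 8400 kJ/h
ΔT = Q/(ṁ·Cp) = 8400/(318×1.84) = 14.356 K
T_out = 64.4 + 14.356 = 78.756 °C

T_out = 78.8 °C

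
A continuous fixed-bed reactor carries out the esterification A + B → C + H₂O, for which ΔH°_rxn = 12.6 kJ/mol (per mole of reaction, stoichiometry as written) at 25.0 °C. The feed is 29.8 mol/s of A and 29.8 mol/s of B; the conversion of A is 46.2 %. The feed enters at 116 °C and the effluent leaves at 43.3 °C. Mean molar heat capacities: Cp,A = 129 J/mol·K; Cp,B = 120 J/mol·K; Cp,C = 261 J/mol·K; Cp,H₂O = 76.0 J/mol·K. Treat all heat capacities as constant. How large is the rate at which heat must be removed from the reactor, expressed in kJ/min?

Extent of reaction ξ = 0.462 × 29.8 = 13.768 mol/s
Reaction term: ξ·ΔH°_rxn = 13.768 × 12.6 = 173.47 kJ/s
Sensible, feed 116→25 °C: -675.24 kJ/s
Outlet flows (mol/s): A 16.032, B 16.032, C 13.768, H₂O 13.768
Sensible, products 25→43.3 °C: 157.96 kJ/s
Q = ΔH = -343.81 kJ/s = -343.81 kW
Heat removed = 20628 kJ/min

Q_out = 20600 kJ/min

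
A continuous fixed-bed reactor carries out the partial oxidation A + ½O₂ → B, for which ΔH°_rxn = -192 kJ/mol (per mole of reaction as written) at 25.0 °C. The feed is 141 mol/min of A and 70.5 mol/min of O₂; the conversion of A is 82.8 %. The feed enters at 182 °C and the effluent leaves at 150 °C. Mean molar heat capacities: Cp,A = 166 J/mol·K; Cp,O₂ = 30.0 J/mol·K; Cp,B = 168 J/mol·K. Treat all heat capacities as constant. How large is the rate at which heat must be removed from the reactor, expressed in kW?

Q_out = 390 kW

Extent of reaction ξ = 0.828 × 141 = 116.75 mol/min
Reaction term: ξ·ΔH°_rxn = 116.75 × -192 = -22416 kJ/min
Sensible, feed 182→25 °C: -4006.8 kJ/min
Outlet flows (mol/min): A 24.252, O₂ 12.126, B 116.75
Sensible, products 25→150 °C: 3000.4 kJ/min
Q = ΔH = -23422 kJ/min = -390.37 kW
Heat removed = 390.37 kW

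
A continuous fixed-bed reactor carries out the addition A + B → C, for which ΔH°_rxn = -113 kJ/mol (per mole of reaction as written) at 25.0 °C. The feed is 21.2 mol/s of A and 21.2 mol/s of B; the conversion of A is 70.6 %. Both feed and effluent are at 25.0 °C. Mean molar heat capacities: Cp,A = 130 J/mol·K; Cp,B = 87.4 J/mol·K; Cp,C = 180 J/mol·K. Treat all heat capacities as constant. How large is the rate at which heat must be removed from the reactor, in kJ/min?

Extent of reaction ξ = 0.706 × 21.2 = 14.967 mol/s
Reaction term: ξ·ΔH°_rxn = 14.967 × -113 = -1691.3 kJ/s
Q = ΔH = -1691.3 kJ/s = -1691.3 kW
Heat removed = 101480 kJ/min

Q_out = 101000 kJ/min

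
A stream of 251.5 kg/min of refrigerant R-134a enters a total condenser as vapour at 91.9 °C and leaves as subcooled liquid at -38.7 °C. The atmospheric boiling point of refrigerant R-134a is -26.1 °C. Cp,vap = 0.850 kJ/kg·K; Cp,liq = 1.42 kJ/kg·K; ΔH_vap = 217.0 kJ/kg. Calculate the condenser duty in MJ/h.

vapour 91.9→-26.1 °C: -100.3 kJ/kg
condensation at -26.1 °C: -217 kJ/kg
liquid -26.1→-38.7 °C: -17.892 kJ/kg
Δh = -100.3 + -217 + -17.892 = -335.19 kJ/kg
Q = ṁ·Δh = 251.5 kg/min × -335.19 kJ/kg = -84301 kJ/min
|Q| = 1405 kW = 5058 MJ/h

Q_c = 5060 MJ/h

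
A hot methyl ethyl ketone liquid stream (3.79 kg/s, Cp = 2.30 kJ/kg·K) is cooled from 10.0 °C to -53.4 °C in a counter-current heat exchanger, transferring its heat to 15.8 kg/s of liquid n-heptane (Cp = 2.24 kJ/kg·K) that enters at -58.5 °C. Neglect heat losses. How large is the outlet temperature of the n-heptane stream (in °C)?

Heat released by hot stream: Q = 3.79 × 2.30 × (10.0 − -53.4) = 552.66 kJ/s
Energy balance on cold side (adiabatic exchanger): Q = ṁ_c·Cp_c·(T_c,out − T_c,in)
T_c,out = -58.5 + 552.66/(15.8 × 2.24) = -42.885 °C

T_c,out = -42.9 °C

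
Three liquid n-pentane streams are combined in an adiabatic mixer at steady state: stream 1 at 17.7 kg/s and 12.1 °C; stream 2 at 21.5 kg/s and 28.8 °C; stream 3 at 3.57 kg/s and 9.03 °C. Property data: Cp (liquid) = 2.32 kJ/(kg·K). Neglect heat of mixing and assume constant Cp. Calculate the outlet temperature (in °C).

T_out = 20.2 °C

No heat crosses the boundary, so H_out = H_in.
Σ ṁᵢCp,ᵢTᵢ = 17.7×2.32×12.1 + 21.5×2.32×28.8 + 3.57×2.32×9.03 = 2008.2
Σ ṁᵢCp,ᵢ = 17.7×2.32 + 21.5×2.32 + 3.57×2.32 = 99.226
T_out = 2008.2 / 99.226 = 20.239 °C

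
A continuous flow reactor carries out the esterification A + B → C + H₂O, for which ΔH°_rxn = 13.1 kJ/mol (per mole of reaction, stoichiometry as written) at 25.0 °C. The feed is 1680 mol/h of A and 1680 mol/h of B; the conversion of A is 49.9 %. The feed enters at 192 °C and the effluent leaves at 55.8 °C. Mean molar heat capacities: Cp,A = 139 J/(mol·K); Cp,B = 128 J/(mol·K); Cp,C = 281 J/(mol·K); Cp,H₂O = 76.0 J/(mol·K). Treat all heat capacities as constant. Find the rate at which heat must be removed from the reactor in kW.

Q_out = 13.3 kW

Extent of reaction ξ = 0.499 × 1680 = 838.32 mol/h
Reaction term: ξ·ΔH°_rxn = 838.32 × 13.1 = 10982 kJ/h
Sensible, feed 192→25 °C: -74910 kJ/h
Outlet flows (mol/h): A 841.68, B 841.68, C 838.32, H₂O 838.32
Sensible, products 25→55.8 °C: 16139 kJ/h
Q = ΔH = -47788 kJ/h = -13.274 kW
Heat removed = 13.274 kW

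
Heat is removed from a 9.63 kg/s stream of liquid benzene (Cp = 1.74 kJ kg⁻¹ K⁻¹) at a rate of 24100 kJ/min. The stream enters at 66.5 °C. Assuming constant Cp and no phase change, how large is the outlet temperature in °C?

T_out = 42.5 °C

Q = 24100 kJ/min = 401.67 kJ/s
ΔT = Q/(ṁ·Cp) = 401.67/(9.63×1.74) = 23.971 K
T_out = 66.5 − 23.971 = 42.529 °C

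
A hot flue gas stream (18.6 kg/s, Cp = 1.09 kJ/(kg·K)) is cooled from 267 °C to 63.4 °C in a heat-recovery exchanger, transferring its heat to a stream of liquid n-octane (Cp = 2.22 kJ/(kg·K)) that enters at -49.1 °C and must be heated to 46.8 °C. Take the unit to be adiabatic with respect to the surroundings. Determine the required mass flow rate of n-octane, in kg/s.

ṁ_c = 19.4 kg/s

Heat released by hot stream: Q = 18.6 × 1.09 × (267 − 63.4) = 4127.8 kJ/s
Energy balance on cold side (adiabatic exchanger): Q = ṁ_c·Cp_c·(T_c,out − T_c,in)
ṁ_c = 4127.8 / [2.22 × (46.8 − -49.1)] = 19.389 kg/s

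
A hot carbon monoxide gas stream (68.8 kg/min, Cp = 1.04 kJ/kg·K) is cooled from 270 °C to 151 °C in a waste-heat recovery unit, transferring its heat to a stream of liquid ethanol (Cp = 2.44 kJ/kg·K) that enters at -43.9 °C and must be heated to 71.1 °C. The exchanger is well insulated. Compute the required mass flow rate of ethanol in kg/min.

ṁ_c = 30.3 kg/min

Heat released by hot stream: Q = 68.8 × 1.04 × (270 − 151) = 8514.7 kJ/min
Energy balance on cold side (adiabatic exchanger): Q = ṁ_c·Cp_c·(T_c,out − T_c,in)
ṁ_c = 8514.7 / [2.44 × (71.1 − -43.9)] = 30.345 kg/min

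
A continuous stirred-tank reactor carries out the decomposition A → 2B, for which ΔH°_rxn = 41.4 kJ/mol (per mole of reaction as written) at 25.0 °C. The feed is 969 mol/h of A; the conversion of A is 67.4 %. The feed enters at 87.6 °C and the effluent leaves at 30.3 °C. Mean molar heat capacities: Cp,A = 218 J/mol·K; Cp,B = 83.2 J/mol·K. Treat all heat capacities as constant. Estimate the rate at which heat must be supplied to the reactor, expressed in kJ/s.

Q_in = 4.10 kJ/s

Extent of reaction ξ = 0.674 × 969 = 653.11 mol/h
Reaction term: ξ·ΔH°_rxn = 653.11 × 41.4 = 27039 kJ/h
Sensible, feed 87.6→25 °C: -13224 kJ/h
Outlet flows (mol/h): A 315.89, B 1306.2
Sensible, products 25→30.3 °C: 940.97 kJ/h
Q = ΔH = 14756 kJ/h = 4.0988 kW
Heat supplied = 4.0988 kJ/s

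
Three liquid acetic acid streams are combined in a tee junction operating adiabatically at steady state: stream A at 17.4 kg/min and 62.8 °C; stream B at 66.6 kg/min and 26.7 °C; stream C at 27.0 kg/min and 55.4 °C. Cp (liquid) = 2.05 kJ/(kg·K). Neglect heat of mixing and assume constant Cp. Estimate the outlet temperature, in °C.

T_out = 39.3 °C

Energy balance with Q = 0: Σ ṁᵢCp,ᵢ(T_out − Tᵢ) = 0
T_out = Σ ṁᵢCp,ᵢTᵢ / Σ ṁᵢCp,ᵢ
      = 8951.8 / 227.55 = 39.34 °C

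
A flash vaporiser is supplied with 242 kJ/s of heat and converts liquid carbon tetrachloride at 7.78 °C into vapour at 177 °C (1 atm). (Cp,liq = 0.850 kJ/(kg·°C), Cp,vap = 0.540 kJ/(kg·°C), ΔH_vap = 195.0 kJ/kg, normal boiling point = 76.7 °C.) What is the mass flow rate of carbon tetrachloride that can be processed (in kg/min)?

Δh = 0.850×(76.7−7.78) + 195.0 + 0.540×(177−76.7) = 307.74 kJ/kg
Q = 242 kJ/s = 242 kJ/s = 14520 kJ/min
ṁ = Q/Δh = 14520 / 307.74 = 47.182 kg/min

ṁ = 47.2 kg/min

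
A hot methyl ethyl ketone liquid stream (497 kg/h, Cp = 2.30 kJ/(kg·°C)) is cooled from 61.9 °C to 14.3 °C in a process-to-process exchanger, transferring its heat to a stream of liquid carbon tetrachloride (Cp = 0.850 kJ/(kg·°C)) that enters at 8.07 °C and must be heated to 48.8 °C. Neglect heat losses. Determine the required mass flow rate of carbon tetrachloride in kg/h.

ṁ_c = 1570 kg/h

Heat released by hot stream: Q = 497 × 2.30 × (61.9 − 14.3) = 54412 kJ/h
Energy balance on cold side (adiabatic exchanger): Q = ṁ_c·Cp_c·(T_c,out − T_c,in)
ṁ_c = 54412 / [0.850 × (48.8 − 8.07)] = 1571.7 kg/h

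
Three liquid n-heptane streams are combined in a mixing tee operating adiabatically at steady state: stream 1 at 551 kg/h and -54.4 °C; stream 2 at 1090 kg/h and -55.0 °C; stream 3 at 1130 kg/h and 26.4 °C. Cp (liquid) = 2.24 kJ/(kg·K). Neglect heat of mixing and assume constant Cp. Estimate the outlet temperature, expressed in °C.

T_out = -21.7 °C

Energy balance with Q = 0: Σ ṁᵢCp,ᵢ(T_out − Tᵢ) = 0
Σ ṁᵢCp,ᵢTᵢ = 551×2.24×-54.4 + 1090×2.24×-55.0 + 1130×2.24×26.4 = -134610
Σ ṁᵢCp,ᵢ = 551×2.24 + 1090×2.24 + 1130×2.24 = 6207
T_out = -134610 / 6207 = -21.686 °C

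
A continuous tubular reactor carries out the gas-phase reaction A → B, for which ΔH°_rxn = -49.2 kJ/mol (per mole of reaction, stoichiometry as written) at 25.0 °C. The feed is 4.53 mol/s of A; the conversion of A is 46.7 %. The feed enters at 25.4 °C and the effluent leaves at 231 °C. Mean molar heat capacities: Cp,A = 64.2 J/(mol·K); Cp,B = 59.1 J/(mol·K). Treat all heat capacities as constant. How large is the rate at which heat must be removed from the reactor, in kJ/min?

Extent of reaction ξ = 0.467 × 4.53 = 2.1155 mol/s
Reaction term: ξ·ΔH°_rxn = 2.1155 × -49.2 = -104.08 kJ/s
Sensible, feed 25.4→25 °C: -0.11633 kJ/s
Outlet flows (mol/s): A 2.4145, B 2.1155
Sensible, products 25→231 °C: 57.688 kJ/s
Q = ΔH = -46.512 kJ/s = -46.512 kW
Heat removed = 2790.7 kJ/min

Q_out = 2790 kJ/min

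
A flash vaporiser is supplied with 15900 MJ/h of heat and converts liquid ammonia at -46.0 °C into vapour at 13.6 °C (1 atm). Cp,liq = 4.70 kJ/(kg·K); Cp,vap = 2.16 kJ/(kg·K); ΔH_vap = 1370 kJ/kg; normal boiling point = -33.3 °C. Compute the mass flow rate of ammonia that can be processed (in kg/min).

ṁ = 173 kg/min

Δh = 4.70×(-33.3−-46.0) + 1370 + 2.16×(13.6−-33.3) = 1531 kJ/kg
Q = 15900 MJ/h = 4416.7 kJ/s = 265000 kJ/min
ṁ = Q/Δh = 265000 / 1531 = 173.09 kg/min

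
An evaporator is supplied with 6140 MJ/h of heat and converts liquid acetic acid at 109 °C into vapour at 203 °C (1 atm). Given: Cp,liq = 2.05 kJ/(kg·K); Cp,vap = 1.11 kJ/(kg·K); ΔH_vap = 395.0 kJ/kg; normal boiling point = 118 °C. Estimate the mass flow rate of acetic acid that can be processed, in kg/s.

ṁ = 3.36 kg/s

Δh = 2.05×(118−109) + 395.0 + 1.11×(203−118) = 507.8 kJ/kg
Q = 6140 MJ/h = 1705.6 kJ/s = 1705.6 kJ/s
ṁ = Q/Δh = 1705.6 / 507.8 = 3.3587 kg/s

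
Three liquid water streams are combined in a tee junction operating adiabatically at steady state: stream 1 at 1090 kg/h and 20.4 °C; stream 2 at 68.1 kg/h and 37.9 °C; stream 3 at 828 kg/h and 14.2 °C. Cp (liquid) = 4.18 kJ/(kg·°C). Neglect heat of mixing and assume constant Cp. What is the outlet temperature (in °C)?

Adiabatic, steady state ⇒ Σ ṁᵢCp,ᵢ(T_out − Tᵢ) = 0
Σ ṁᵢCp,ᵢTᵢ = 1090×4.18×20.4 + 68.1×4.18×37.9 + 828×4.18×14.2 = 152880
Σ ṁᵢCp,ᵢ = 1090×4.18 + 68.1×4.18 + 828×4.18 = 8301.9
T_out = 152880 / 8301.9 = 18.415 °C

T_out = 18.4 °C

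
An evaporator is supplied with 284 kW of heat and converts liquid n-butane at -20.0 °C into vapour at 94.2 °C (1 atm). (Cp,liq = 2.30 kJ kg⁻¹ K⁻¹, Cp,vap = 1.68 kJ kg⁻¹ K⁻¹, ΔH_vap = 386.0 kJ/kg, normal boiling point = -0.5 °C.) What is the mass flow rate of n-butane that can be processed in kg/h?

ṁ = 1730 kg/h

Δh = 2.30×(-0.5−-20.0) + 386.0 + 1.68×(94.2−-0.5) = 589.95 kJ/kg
Q = 284 kW = 284 kJ/s = 1.0224e+06 kJ/h
ṁ = Q/Δh = 1.0224e+06 / 589.95 = 1733 kg/h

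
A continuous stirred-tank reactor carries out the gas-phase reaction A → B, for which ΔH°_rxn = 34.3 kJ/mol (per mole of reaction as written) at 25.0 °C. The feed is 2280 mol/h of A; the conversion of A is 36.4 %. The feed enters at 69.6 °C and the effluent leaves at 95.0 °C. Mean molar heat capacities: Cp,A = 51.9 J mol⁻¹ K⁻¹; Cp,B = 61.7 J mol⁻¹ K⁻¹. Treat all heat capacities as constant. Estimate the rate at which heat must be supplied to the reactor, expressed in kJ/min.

Q_in = 534 kJ/min

Extent of reaction ξ = 0.364 × 2280 = 829.92 mol/h
Reaction term: ξ·ΔH°_rxn = 829.92 × 34.3 = 28466 kJ/h
Sensible, feed 69.6→25 °C: -5277.6 kJ/h
Outlet flows (mol/h): A 1450.1, B 829.92
Sensible, products 25→95.0 °C: 8852.6 kJ/h
Q = ΔH = 32041 kJ/h = 8.9003 kW
Heat supplied = 534.02 kJ/min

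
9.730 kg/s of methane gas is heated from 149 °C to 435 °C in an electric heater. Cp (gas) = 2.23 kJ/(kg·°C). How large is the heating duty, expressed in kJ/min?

Q = ṁ·Cp·ΔT = 9.730 × 2.23 × (435 − 149) = 6205.6 kJ/s
Heating duty = 372340 kJ/min

Q = 372000 kJ/min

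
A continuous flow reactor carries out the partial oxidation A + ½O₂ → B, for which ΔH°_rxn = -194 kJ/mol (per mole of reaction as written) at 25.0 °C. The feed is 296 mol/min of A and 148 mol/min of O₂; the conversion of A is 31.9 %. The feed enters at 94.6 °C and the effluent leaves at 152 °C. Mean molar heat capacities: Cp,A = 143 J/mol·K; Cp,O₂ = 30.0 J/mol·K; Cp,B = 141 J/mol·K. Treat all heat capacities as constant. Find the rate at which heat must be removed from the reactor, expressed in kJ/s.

Q_out = 264 kJ/s

Extent of reaction ξ = 0.319 × 296 = 94.424 mol/min
Reaction term: ξ·ΔH°_rxn = 94.424 × -194 = -18318 kJ/min
Sensible, feed 94.6→25 °C: -3255.1 kJ/min
Outlet flows (mol/min): A 201.58, O₂ 100.79, B 94.424
Sensible, products 25→152 °C: 5735.7 kJ/min
Q = ΔH = -15838 kJ/min = -263.96 kW
Heat removed = 263.96 kJ/s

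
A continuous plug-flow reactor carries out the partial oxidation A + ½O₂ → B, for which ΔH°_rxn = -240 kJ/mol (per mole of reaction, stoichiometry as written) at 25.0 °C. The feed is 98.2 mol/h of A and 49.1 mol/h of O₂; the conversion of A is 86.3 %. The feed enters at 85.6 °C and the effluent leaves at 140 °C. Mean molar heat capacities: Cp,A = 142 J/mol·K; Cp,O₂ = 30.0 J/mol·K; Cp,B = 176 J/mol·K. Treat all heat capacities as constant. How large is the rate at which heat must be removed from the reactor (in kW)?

Extent of reaction ξ = 0.863 × 98.2 = 84.747 mol/h
Reaction term: ξ·ΔH°_rxn = 84.747 × -240 = -20339 kJ/h
Sensible, feed 85.6→25 °C: -934.29 kJ/h
Outlet flows (mol/h): A 13.453, O₂ 6.7267, B 84.747
Sensible, products 25→140 °C: 1958.2 kJ/h
Q = ΔH = -19315 kJ/h = -5.3654 kW
Heat removed = 5.3654 kW

Q_out = 5.37 kW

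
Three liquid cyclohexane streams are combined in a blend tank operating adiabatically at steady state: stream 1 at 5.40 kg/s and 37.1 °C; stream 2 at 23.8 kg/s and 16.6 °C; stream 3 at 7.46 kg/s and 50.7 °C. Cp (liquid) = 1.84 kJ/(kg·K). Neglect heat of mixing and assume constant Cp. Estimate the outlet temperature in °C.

Adiabatic, steady state ⇒ Σ ṁᵢCp,ᵢ(T_out − Tᵢ) = 0
T_out = Σ ṁᵢCp,ᵢTᵢ / Σ ṁᵢCp,ᵢ
      = 1791.5 / 67.454 = 26.559 °C

T_out = 26.6 °C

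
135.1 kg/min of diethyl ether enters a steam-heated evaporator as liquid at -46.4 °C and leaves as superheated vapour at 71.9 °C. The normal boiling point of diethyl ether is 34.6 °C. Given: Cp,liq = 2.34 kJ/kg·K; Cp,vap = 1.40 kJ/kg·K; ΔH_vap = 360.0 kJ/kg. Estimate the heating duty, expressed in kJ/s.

liquid -46.4→34.6 °C: 189.54 kJ/kg
vaporisation at 34.6 °C: 360 kJ/kg
vapour 34.6→71.9 °C: 52.22 kJ/kg
Δh = 189.54 + 360 + 52.22 = 601.76 kJ/kg
Q = ṁ·Δh = 135.1 kg/min × 601.76 kJ/kg = 81298 kJ/min
|Q| = 1355 kW

Q = 1350 kJ/s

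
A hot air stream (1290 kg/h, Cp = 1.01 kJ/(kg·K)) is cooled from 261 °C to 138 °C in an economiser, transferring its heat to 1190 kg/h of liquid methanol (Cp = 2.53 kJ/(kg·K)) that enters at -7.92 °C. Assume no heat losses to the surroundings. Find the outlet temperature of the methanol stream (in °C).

Heat released by hot stream: Q = 1290 × 1.01 × (261 − 138) = 160260 kJ/h
Energy balance on cold side (adiabatic exchanger): Q = ṁ_c·Cp_c·(T_c,out − T_c,in)
T_c,out = -7.92 + 160260/(1190 × 2.53) = 45.309 °C

T_c,out = 45.3 °C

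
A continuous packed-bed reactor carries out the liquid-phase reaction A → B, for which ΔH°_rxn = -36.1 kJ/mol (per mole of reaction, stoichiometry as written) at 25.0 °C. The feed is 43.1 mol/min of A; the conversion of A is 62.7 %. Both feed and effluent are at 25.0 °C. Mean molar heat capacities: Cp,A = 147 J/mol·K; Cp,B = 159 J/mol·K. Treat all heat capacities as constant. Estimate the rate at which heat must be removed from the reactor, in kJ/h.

Extent of reaction ξ = 0.627 × 43.1 = 27.024 mol/min
Reaction term: ξ·ΔH°_rxn = 27.024 × -36.1 = -975.56 kJ/min
Q = ΔH = -975.56 kJ/min = -16.259 kW
Heat removed = 58533 kJ/h

Q_out = 58500 kJ/h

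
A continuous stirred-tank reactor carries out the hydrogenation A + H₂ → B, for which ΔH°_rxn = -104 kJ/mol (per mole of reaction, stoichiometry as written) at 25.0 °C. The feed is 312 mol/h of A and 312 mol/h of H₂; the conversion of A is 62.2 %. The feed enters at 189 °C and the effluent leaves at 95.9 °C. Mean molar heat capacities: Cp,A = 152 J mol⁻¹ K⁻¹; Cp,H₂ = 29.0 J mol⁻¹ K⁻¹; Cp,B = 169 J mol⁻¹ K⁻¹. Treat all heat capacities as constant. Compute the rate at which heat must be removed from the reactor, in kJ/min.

Q_out = 427 kJ/min

Extent of reaction ξ = 0.622 × 312 = 194.06 mol/h
Reaction term: ξ·ΔH°_rxn = 194.06 × -104 = -20183 kJ/h
Sensible, feed 189→25 °C: -9261.4 kJ/h
Outlet flows (mol/h): A 117.94, H₂ 117.94, B 194.06
Sensible, products 25→95.9 °C: 3838.8 kJ/h
Q = ΔH = -25605 kJ/h = -7.1126 kW
Heat removed = 426.76 kJ/min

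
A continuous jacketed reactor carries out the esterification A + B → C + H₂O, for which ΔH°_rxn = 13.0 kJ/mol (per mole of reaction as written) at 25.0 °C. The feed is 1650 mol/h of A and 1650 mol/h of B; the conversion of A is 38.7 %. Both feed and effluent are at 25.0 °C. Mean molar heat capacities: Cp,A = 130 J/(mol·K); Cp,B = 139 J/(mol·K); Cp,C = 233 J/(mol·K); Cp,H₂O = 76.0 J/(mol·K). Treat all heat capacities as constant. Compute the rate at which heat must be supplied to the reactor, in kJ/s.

Extent of reaction ξ = 0.387 × 1650 = 638.55 mol/h
Reaction term: ξ·ΔH°_rxn = 638.55 × 13.0 = 8301.2 kJ/h
Q = ΔH = 8301.2 kJ/h = 2.3059 kW
Heat supplied = 2.3059 kJ/s

Q_in = 2.31 kJ/s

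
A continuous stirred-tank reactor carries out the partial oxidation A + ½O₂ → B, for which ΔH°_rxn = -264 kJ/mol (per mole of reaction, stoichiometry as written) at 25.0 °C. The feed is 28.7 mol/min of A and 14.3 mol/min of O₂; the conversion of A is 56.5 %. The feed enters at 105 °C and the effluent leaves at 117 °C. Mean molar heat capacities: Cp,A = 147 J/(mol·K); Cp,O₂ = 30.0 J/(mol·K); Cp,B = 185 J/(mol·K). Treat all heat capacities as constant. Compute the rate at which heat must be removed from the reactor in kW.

Extent of reaction ξ = 0.565 × 28.7 = 16.215 mol/min
Reaction term: ξ·ΔH°_rxn = 16.215 × -264 = -4280.9 kJ/min
Sensible, feed 105→25 °C: -371.83 kJ/min
Outlet flows (mol/min): A 12.485, O₂ 6.1923, B 16.215
Sensible, products 25→117 °C: 461.92 kJ/min
Q = ΔH = -4190.8 kJ/min = -69.847 kW
Heat removed = 69.847 kW

Q_out = 69.8 kW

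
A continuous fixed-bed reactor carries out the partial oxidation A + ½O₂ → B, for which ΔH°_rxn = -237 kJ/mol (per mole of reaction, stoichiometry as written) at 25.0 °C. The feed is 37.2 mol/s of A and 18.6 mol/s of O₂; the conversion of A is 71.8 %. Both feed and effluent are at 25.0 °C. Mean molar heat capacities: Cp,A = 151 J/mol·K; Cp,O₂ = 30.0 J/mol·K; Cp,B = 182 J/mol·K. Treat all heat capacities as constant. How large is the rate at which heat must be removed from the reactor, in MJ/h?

Q_out = 22800 MJ/h

Extent of reaction ξ = 0.718 × 37.2 = 26.71 mol/s
Reaction term: ξ·ΔH°_rxn = 26.71 × -237 = -6330.2 kJ/s
Q = ΔH = -6330.2 kJ/s = -6330.2 kW
Heat removed = 22789 MJ/h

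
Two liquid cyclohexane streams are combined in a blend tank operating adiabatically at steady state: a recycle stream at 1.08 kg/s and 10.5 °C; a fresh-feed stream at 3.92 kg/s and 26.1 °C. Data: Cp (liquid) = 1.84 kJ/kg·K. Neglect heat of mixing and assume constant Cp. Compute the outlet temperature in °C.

No heat crosses the boundary, so H_out = H_in.
Σ ṁᵢCp,ᵢTᵢ = 1.08×1.84×10.5 + 3.92×1.84×26.1 = 209.12
Σ ṁᵢCp,ᵢ = 1.08×1.84 + 3.92×1.84 = 9.2
T_out = 209.12 / 9.2 = 22.73 °C

T_out = 22.7 °C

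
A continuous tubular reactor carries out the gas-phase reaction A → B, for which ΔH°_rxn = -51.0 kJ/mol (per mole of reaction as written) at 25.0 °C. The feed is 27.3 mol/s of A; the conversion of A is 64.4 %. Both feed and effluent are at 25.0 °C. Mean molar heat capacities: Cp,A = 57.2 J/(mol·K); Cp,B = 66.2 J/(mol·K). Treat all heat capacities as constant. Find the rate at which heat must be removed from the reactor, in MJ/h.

Q_out = 3230 MJ/h

Extent of reaction ξ = 0.644 × 27.3 = 17.581 mol/s
Reaction term: ξ·ΔH°_rxn = 17.581 × -51.0 = -896.64 kJ/s
Q = ΔH = -896.64 kJ/s = -896.64 kW
Heat removed = 3227.9 MJ/h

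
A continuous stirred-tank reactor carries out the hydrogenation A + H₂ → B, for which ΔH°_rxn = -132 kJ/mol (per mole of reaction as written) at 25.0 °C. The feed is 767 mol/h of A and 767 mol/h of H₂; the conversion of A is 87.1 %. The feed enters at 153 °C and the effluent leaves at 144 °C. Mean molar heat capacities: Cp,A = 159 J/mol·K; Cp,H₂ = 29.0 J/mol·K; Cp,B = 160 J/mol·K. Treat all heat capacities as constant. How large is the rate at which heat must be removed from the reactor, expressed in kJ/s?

Extent of reaction ξ = 0.871 × 767 = 668.06 mol/h
Reaction term: ξ·ΔH°_rxn = 668.06 × -132 = -88184 kJ/h
Sensible, feed 153→25 °C: -18457 kJ/h
Outlet flows (mol/h): A 98.943, H₂ 98.943, B 668.06
Sensible, products 25→144 °C: 14933 kJ/h
Q = ΔH = -91707 kJ/h = -25.474 kW
Heat removed = 25.474 kJ/s

Q_out = 25.5 kJ/s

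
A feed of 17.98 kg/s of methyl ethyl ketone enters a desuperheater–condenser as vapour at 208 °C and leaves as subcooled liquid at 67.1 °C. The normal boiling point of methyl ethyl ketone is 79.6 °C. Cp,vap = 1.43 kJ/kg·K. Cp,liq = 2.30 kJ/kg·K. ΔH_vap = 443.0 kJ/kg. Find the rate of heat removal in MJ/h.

Q_c = 42400 MJ/h

vapour 208→79.6 °C: -183.61 kJ/kg
condensation at 79.6 °C: -443 kJ/kg
liquid 79.6→67.1 °C: -28.75 kJ/kg
Δh = -183.61 + -443 + -28.75 = -655.36 kJ/kg
Q = ṁ·Δh = 17.98 kg/s × -655.36 kJ/kg = -11783 kJ/s
|Q| = 11783 kW = 42420 MJ/h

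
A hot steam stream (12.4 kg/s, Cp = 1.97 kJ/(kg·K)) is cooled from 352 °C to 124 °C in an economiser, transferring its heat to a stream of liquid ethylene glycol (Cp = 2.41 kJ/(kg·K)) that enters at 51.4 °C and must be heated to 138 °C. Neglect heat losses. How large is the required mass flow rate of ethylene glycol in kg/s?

Heat released by hot stream: Q = 12.4 × 1.97 × (352 − 124) = 5569.6 kJ/s
Energy balance on cold side (adiabatic exchanger): Q = ṁ_c·Cp_c·(T_c,out − T_c,in)
ṁ_c = 5569.6 / [2.41 × (138 − 51.4)] = 26.686 kg/s

ṁ_c = 26.7 kg/s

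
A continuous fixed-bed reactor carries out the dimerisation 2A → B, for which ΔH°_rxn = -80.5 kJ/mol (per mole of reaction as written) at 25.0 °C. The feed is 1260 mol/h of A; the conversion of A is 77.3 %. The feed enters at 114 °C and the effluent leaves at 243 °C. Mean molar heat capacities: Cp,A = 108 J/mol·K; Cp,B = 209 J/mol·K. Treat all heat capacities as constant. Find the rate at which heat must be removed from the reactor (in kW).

Extent of reaction ξ = 0.773 × 1260 / 2 = 486.99 mol/h
Reaction term: ξ·ΔH°_rxn = 486.99 × -80.5 = -39203 kJ/h
Sensible, feed 114→25 °C: -12111 kJ/h
Outlet flows (mol/h): A 286.02, B 486.99
Sensible, products 25→243 °C: 28922 kJ/h
Q = ΔH = -22392 kJ/h = -6.2199 kW
Heat removed = 6.2199 kW

Q_out = 6.22 kW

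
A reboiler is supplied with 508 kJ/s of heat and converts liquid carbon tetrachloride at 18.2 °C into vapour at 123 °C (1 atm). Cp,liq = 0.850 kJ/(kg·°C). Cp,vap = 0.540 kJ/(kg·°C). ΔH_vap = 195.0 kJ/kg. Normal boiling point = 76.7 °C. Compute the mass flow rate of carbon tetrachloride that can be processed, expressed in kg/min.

Δh = 0.850×(76.7−18.2) + 195.0 + 0.540×(123−76.7) = 269.73 kJ/kg
Q = 508 kJ/s = 508 kJ/s = 30480 kJ/min
ṁ = Q/Δh = 30480 / 269.73 = 113 kg/min

ṁ = 113 kg/min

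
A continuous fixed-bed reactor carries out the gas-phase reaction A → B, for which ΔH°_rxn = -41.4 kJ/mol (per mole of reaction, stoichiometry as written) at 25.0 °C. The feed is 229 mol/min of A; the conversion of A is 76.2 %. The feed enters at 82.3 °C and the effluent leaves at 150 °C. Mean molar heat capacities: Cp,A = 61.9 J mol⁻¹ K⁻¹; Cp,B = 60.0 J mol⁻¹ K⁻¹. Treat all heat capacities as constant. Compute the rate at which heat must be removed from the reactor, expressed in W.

Extent of reaction ξ = 0.762 × 229 = 174.5 mol/min
Reaction term: ξ·ΔH°_rxn = 174.5 × -41.4 = -7224.2 kJ/min
Sensible, feed 82.3→25 °C: -812.23 kJ/min
Outlet flows (mol/min): A 54.502, B 174.5
Sensible, products 25→150 °C: 1730.4 kJ/min
Q = ΔH = -6306 kJ/min = -105.1 kW
Heat removed = 105100 W

Q_out = 105000 W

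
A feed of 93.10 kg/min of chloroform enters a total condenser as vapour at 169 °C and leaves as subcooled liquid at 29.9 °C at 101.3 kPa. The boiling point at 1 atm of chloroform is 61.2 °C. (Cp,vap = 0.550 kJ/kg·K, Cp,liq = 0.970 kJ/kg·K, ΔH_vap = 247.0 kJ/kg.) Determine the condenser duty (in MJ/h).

vapour 169→61.2 °C: -59.29 kJ/kg
condensation at 61.2 °C: -247 kJ/kg
liquid 61.2→29.9 °C: -30.361 kJ/kg
Δh = -59.29 + -247 + -30.361 = -336.65 kJ/kg
Q = ṁ·Δh = 93.10 kg/min × -336.65 kJ/kg = -31342 kJ/min
|Q| = 522.37 kW = 1880.5 MJ/h

Q_c = 1880 MJ/h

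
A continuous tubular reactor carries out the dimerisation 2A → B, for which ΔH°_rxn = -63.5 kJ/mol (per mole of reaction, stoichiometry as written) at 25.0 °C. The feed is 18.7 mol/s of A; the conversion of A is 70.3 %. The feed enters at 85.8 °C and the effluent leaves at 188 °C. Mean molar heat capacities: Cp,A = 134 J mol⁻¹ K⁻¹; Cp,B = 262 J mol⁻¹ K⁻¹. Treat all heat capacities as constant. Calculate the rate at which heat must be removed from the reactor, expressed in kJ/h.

Extent of reaction ξ = 0.703 × 18.7 / 2 = 6.573 mol/s
Reaction term: ξ·ΔH°_rxn = 6.573 × -63.5 = -417.39 kJ/s
Sensible, feed 85.8→25 °C: -152.35 kJ/s
Outlet flows (mol/s): A 5.5539, B 6.573
Sensible, products 25→188 °C: 402.02 kJ/s
Q = ΔH = -167.72 kJ/s = -167.72 kW
Heat removed = 603810 kJ/h

Q_out = 604000 kJ/h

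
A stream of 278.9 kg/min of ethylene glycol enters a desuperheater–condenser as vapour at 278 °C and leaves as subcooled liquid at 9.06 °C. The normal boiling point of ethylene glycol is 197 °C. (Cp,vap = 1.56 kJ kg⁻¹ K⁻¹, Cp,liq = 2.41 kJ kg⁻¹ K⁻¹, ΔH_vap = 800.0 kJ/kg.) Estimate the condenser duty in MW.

Q_c = 6.41 MW

vapour 278→197 °C: -126.36 kJ/kg
condensation at 197 °C: -800 kJ/kg
liquid 197→9.06 °C: -452.94 kJ/kg
Δh = -126.36 + -800 + -452.94 = -1379.3 kJ/kg
Q = ṁ·Δh = 278.9 kg/min × -1379.3 kJ/kg = -384690 kJ/min
|Q| = 6411.4 kW = 6.4114 MW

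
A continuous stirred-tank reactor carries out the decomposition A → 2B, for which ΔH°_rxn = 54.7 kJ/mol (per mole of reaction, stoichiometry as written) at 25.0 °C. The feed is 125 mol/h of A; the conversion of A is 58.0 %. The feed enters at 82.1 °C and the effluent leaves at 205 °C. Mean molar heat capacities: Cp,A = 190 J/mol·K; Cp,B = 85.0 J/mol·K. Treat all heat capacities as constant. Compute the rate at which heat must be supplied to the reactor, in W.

Extent of reaction ξ = 0.580 × 125 = 72.5 mol/h
Reaction term: ξ·ΔH°_rxn = 72.5 × 54.7 = 3965.8 kJ/h
Sensible, feed 82.1→25 °C: -1356.1 kJ/h
Outlet flows (mol/h): A 52.5, B 145
Sensible, products 25→205 °C: 4014 kJ/h
Q = ΔH = 6623.6 kJ/h = 1.8399 kW
Heat supplied = 1839.9 W

Q_in = 1840 W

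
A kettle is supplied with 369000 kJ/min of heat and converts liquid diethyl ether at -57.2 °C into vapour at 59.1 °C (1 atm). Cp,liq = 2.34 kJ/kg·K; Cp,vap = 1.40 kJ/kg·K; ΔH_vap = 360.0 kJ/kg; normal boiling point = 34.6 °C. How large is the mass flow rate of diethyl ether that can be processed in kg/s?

ṁ = 10.1 kg/s

Δh = 2.34×(34.6−-57.2) + 360.0 + 1.40×(59.1−34.6) = 609.11 kJ/kg
Q = 369000 kJ/min = 6150 kJ/s = 6150 kJ/s
ṁ = Q/Δh = 6150 / 609.11 = 10.097 kg/s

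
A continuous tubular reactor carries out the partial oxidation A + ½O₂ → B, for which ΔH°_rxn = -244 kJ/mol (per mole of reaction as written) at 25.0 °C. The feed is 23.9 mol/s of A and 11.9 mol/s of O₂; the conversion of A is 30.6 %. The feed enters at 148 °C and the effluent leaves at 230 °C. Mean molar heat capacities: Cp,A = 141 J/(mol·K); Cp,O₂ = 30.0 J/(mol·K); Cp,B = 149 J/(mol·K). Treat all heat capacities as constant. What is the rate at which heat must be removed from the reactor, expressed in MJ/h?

Extent of reaction ξ = 0.306 × 23.9 = 7.3134 mol/s
Reaction term: ξ·ΔH°_rxn = 7.3134 × -244 = -1784.5 kJ/s
Sensible, feed 148→25 °C: -458.41 kJ/s
Outlet flows (mol/s): A 16.587, O₂ 8.2433, B 7.3134
Sensible, products 25→230 °C: 753.52 kJ/s
Q = ΔH = -1489.4 kJ/s = -1489.4 kW
Heat removed = 5361.7 MJ/h

Q_out = 5360 MJ/h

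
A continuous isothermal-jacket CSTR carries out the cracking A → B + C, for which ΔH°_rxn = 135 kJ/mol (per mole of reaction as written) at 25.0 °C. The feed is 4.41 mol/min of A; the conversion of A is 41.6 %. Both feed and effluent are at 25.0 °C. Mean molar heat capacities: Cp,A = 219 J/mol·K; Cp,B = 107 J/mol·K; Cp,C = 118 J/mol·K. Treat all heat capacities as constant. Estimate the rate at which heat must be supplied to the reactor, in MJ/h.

Extent of reaction ξ = 0.416 × 4.41 = 1.8346 mol/min
Reaction term: ξ·ΔH°_rxn = 1.8346 × 135 = 247.67 kJ/min
Q = ΔH = 247.67 kJ/min = 4.1278 kW
Heat supplied = 14.86 MJ/h

Q_in = 14.9 MJ/h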